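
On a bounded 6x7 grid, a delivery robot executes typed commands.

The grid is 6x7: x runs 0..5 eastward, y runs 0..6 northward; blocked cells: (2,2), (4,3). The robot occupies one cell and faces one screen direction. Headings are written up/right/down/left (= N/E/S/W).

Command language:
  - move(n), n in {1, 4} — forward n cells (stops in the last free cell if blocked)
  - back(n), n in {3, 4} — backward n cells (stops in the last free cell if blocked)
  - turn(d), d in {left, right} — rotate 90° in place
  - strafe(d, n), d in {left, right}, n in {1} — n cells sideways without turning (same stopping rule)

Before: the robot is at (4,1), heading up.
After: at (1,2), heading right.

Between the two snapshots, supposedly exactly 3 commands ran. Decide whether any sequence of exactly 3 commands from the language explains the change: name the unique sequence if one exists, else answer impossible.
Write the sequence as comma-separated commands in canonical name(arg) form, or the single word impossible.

key: order matters: swapping turn(right) and strafe(left, 1) lands elsewhere
from: at (4,1), heading up
1. turn(right) → at (4,1), heading right
2. back(3) → at (1,1), heading right
3. strafe(left, 1) → at (1,2), heading right
uniquely the one of 512 3-step routes that fits.

turn(right), back(3), strafe(left, 1)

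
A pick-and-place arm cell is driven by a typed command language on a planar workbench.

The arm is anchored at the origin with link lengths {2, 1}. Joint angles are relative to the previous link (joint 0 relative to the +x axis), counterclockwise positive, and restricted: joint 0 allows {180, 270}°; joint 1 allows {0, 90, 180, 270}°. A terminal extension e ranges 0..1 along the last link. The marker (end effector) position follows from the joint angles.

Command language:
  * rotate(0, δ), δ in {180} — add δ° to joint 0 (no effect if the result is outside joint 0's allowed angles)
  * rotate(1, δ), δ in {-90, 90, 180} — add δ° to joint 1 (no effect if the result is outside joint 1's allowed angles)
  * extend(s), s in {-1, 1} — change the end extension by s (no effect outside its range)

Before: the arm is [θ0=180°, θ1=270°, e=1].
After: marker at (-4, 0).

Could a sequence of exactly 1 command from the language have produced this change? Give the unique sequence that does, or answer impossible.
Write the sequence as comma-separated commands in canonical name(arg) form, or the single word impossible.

rotate(1, 90)

start: [θ0=180°, θ1=270°, e=1]
1. rotate(1, 90) → [θ0=180°, θ1=0°, e=1]
no other 1-command option fits: unique.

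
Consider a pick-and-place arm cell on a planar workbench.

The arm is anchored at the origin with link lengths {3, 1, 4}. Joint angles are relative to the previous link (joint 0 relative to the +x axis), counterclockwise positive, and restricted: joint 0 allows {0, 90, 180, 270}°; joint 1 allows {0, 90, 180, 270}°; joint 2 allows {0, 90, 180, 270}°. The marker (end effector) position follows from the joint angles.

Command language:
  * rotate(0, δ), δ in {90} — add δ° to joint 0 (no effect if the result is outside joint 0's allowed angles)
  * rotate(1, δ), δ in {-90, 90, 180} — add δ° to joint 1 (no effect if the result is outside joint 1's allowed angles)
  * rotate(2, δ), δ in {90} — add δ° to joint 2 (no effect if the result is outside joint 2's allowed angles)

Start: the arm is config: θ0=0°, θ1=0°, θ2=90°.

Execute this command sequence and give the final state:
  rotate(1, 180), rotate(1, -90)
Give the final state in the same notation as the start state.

from: config: θ0=0°, θ1=0°, θ2=90°
[1] after rotate(1, 180): config: θ0=0°, θ1=180°, θ2=90°
[2] after rotate(1, -90): config: θ0=0°, θ1=90°, θ2=90°

config: θ0=0°, θ1=90°, θ2=90°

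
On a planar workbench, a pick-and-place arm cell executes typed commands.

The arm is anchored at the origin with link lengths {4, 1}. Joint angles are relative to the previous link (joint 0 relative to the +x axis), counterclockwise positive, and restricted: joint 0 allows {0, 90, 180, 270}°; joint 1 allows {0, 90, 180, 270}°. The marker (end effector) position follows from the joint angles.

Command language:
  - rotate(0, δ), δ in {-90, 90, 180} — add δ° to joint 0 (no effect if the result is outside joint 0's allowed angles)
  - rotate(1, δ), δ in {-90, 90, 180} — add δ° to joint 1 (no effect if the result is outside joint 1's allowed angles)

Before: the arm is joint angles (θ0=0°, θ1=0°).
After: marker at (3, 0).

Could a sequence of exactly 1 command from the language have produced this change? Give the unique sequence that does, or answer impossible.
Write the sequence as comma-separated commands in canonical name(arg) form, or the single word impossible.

rotate(1, 180)

initial: joint angles (θ0=0°, θ1=0°)
step 1 (rotate(1, 180)): joint angles (θ0=0°, θ1=180°)
all 6 alternatives checked — unique.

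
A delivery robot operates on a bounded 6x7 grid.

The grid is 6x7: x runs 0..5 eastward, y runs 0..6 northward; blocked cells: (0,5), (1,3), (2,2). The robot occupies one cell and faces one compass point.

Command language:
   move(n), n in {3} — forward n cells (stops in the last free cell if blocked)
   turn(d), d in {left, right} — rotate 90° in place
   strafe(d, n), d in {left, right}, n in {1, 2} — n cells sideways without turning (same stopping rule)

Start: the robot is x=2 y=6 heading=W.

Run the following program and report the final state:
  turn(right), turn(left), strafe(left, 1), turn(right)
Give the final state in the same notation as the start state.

x=2 y=5 heading=N

t0: x=2 y=6 heading=W
[1] after turn(right): x=2 y=6 heading=N
[2] after turn(left): x=2 y=6 heading=W
[3] after strafe(left, 1): x=2 y=5 heading=W
[4] after turn(right): x=2 y=5 heading=N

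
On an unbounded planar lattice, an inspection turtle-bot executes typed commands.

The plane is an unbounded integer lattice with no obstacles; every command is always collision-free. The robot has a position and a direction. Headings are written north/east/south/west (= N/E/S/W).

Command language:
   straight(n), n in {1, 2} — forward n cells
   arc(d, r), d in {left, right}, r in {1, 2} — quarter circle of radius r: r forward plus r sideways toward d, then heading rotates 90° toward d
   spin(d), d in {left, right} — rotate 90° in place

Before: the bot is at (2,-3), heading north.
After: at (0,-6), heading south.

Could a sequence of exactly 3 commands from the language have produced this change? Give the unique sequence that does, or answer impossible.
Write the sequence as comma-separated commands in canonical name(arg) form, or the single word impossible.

spin(left), arc(left, 2), straight(1)

key: order matters: swapping spin(left) and straight(1) lands elsewhere
begin: at (2,-3), heading north
t=1 spin(left) ⇒ at (2,-3), heading west
t=2 arc(left, 2) ⇒ at (0,-5), heading south
t=3 straight(1) ⇒ at (0,-6), heading south
no other 3-command option fits: unique.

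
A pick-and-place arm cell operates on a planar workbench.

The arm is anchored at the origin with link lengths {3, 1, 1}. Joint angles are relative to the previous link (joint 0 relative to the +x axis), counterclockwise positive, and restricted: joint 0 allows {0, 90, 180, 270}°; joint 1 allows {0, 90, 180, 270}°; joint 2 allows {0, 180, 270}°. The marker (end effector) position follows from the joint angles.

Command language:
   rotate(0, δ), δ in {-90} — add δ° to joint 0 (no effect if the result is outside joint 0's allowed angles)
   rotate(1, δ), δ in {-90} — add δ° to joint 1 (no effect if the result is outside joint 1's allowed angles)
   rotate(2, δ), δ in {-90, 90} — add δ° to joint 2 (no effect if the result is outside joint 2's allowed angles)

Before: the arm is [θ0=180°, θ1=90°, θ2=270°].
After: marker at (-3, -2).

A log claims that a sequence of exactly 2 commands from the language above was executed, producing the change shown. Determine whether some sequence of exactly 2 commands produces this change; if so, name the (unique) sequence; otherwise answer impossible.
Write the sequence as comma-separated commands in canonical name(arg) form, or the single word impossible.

from: [θ0=180°, θ1=90°, θ2=270°]
t=1 rotate(2, 90) ⇒ [θ0=180°, θ1=90°, θ2=0°]
t=2 rotate(2, 90) ⇒ [θ0=180°, θ1=90°, θ2=0°]
all 16 alternatives checked — unique.

rotate(2, 90), rotate(2, 90)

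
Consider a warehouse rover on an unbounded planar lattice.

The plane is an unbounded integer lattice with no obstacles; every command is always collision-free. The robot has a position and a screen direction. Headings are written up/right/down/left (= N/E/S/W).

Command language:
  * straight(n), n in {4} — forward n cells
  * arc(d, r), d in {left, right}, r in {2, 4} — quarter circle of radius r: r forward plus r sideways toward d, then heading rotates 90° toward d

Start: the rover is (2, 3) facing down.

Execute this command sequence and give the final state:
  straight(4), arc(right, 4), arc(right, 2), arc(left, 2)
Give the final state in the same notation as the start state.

(-6, -1) facing left

begin: (2, 3) facing down
[1] after straight(4): (2, -1) facing down
[2] after arc(right, 4): (-2, -5) facing left
[3] after arc(right, 2): (-4, -3) facing up
[4] after arc(left, 2): (-6, -1) facing left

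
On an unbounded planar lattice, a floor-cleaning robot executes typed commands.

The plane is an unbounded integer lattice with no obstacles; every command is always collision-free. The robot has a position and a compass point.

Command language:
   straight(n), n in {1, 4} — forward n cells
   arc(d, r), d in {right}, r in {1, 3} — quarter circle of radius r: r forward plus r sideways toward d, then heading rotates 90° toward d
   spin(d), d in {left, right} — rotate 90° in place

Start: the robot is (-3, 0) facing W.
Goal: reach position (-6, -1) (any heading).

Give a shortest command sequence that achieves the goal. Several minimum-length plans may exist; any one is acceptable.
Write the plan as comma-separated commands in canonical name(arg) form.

t0: (-3, 0) facing W
1. spin(left) → (-3, 0) facing S
2. straight(4) → (-3, -4) facing S
3. spin(right) → (-3, -4) facing W
4. arc(right, 3) → (-6, -1) facing N
no 3-step plan works, so 4 is optimal.

spin(left), straight(4), spin(right), arc(right, 3)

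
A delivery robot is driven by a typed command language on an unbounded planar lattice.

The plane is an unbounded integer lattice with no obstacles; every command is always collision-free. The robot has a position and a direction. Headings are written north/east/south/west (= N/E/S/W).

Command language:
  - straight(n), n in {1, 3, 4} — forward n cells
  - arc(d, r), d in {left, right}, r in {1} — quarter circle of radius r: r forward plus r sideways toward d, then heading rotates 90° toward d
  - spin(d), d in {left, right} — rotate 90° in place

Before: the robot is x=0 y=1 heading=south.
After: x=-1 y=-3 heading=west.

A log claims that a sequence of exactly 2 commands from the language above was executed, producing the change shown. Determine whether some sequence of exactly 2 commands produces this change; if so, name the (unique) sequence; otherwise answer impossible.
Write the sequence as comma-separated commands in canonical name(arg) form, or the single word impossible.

straight(3), arc(right, 1)

key: running arc(right, 1) before straight(3) would end elsewhere — order is forced
start: x=0 y=1 heading=south
t=1 straight(3) ⇒ x=0 y=-2 heading=south
t=2 arc(right, 1) ⇒ x=-1 y=-3 heading=west
uniquely the one of 49 2-step routes that fits.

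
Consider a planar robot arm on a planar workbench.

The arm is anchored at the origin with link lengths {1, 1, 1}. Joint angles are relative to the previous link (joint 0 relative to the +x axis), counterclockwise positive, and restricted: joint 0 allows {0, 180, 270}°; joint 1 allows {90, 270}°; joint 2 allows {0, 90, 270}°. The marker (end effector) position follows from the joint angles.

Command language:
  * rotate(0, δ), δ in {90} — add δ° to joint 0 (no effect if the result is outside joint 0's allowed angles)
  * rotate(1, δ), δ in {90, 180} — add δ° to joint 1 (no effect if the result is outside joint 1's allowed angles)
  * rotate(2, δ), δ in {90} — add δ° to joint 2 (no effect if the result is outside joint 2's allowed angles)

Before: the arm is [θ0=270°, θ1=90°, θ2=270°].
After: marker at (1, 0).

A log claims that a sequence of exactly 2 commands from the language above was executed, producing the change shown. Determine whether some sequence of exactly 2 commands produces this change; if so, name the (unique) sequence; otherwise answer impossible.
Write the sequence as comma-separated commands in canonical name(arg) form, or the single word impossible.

start: [θ0=270°, θ1=90°, θ2=270°]
t=1 rotate(2, 90) ⇒ [θ0=270°, θ1=90°, θ2=0°]
t=2 rotate(2, 90) ⇒ [θ0=270°, θ1=90°, θ2=90°]
uniquely the one of 16 2-step routes that fits.

rotate(2, 90), rotate(2, 90)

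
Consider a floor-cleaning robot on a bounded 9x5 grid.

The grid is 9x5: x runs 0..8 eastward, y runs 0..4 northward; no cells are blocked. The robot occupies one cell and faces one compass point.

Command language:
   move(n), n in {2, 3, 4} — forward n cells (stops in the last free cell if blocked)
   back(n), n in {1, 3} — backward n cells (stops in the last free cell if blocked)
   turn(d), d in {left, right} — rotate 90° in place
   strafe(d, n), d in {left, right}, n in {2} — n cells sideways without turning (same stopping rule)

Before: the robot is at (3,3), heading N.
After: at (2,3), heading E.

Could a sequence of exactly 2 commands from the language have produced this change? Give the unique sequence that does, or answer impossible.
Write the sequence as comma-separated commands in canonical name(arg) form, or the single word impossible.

key: order matters: swapping turn(right) and back(1) lands elsewhere
begin: at (3,3), heading N
1. turn(right) → at (3,3), heading E
2. back(1) → at (2,3), heading E
no rival 2-sequence matches.

turn(right), back(1)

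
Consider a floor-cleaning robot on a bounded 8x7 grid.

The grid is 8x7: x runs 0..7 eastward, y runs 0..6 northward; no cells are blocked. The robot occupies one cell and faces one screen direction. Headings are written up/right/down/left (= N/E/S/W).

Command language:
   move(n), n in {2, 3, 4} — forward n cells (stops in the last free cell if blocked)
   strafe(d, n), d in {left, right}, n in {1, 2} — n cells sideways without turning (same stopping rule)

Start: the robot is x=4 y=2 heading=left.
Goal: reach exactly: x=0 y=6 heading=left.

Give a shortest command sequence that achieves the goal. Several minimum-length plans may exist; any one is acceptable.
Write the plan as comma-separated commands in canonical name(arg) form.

move(4), strafe(right, 2), strafe(right, 2)

t0: x=4 y=2 heading=left
[1] after move(4): x=0 y=2 heading=left
[2] after strafe(right, 2): x=0 y=4 heading=left
[3] after strafe(right, 2): x=0 y=6 heading=left
nothing shorter than 3 reaches the goal.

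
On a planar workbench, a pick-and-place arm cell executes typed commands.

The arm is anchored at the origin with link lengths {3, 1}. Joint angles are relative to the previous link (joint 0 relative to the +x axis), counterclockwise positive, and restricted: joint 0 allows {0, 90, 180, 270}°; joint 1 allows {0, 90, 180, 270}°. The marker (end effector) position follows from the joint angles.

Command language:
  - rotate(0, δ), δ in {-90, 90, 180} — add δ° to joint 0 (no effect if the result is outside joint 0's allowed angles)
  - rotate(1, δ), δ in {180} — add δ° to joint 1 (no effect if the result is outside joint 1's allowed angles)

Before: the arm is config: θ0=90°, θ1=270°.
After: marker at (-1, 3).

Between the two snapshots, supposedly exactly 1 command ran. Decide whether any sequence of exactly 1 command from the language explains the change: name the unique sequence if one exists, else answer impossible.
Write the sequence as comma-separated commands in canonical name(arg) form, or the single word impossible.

start: config: θ0=90°, θ1=270°
step 1 (rotate(1, 180)): config: θ0=90°, θ1=90°
no other 1-command option fits: unique.

rotate(1, 180)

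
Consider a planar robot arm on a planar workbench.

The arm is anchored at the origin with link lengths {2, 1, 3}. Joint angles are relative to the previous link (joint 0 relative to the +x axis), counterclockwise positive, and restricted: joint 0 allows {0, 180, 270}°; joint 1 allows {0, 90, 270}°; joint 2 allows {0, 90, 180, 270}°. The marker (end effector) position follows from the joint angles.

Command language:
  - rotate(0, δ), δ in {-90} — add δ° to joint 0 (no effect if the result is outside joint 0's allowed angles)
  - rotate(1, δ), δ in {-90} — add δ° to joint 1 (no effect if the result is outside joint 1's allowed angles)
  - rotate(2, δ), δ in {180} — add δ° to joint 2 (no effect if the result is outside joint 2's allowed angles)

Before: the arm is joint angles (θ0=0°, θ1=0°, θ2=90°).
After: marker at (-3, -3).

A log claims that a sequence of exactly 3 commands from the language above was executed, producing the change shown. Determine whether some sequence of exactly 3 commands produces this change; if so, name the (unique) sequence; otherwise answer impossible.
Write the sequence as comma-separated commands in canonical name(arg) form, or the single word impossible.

rotate(0, -90), rotate(0, -90), rotate(0, -90)

from: joint angles (θ0=0°, θ1=0°, θ2=90°)
t=1 rotate(0, -90) ⇒ joint angles (θ0=270°, θ1=0°, θ2=90°)
t=2 rotate(0, -90) ⇒ joint angles (θ0=180°, θ1=0°, θ2=90°)
t=3 rotate(0, -90) ⇒ joint angles (θ0=180°, θ1=0°, θ2=90°)
all 27 alternatives checked — unique.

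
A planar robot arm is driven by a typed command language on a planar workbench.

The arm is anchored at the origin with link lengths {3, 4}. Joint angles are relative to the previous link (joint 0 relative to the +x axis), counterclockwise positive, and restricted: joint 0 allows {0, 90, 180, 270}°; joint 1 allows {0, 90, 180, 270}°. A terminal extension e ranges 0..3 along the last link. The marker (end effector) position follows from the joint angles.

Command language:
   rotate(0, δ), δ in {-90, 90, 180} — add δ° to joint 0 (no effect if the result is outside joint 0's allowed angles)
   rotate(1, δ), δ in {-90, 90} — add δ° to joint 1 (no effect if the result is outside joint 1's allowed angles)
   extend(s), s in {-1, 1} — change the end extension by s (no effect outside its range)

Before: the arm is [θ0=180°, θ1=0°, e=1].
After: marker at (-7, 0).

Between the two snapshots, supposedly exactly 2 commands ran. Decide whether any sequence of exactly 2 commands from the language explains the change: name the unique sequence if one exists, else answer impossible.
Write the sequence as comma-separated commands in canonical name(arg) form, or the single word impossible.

begin: [θ0=180°, θ1=0°, e=1]
t=1 extend(-1) ⇒ [θ0=180°, θ1=0°, e=0]
t=2 extend(-1) ⇒ [θ0=180°, θ1=0°, e=0]
uniquely the one of 49 2-step routes that fits.

extend(-1), extend(-1)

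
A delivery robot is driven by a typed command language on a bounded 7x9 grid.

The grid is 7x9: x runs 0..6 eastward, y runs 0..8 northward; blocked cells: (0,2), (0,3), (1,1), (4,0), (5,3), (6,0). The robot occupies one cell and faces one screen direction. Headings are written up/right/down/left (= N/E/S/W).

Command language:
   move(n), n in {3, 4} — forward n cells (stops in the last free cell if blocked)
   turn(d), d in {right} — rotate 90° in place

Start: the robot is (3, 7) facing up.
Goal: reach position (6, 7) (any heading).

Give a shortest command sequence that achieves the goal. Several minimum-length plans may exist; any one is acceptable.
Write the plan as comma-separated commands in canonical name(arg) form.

initial: (3, 7) facing up
step 1 (turn(right)): (3, 7) facing right
step 2 (move(3)): (6, 7) facing right
minimal: 2 command(s), checked below 2.

turn(right), move(3)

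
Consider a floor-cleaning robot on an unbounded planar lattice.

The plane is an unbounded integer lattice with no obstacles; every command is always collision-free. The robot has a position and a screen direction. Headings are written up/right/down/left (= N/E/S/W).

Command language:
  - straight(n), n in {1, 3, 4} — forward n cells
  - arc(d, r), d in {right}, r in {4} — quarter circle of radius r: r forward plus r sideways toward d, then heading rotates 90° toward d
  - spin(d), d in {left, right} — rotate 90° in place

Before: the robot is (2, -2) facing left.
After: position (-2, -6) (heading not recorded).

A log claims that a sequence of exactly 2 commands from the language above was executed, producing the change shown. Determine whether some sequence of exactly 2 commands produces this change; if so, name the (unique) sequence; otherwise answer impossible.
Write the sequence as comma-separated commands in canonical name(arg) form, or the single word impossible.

spin(left), arc(right, 4)

key: running arc(right, 4) before spin(left) would end elsewhere — order is forced
initial: (2, -2) facing left
step 1 (spin(left)): (2, -2) facing down
step 2 (arc(right, 4)): (-2, -6) facing left
uniquely the one of 36 2-step routes that fits.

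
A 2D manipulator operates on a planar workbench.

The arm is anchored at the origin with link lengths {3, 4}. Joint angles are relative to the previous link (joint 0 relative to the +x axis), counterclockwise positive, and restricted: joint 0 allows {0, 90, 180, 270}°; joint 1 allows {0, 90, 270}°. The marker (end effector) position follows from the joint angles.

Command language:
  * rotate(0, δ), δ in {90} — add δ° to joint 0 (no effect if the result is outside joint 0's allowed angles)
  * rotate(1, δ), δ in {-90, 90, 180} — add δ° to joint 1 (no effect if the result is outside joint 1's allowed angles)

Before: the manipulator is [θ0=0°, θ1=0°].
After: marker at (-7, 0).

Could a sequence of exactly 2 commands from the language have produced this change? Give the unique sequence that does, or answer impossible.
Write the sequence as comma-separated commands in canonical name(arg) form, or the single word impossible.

rotate(0, 90), rotate(0, 90)

t0: [θ0=0°, θ1=0°]
1. rotate(0, 90) → [θ0=90°, θ1=0°]
2. rotate(0, 90) → [θ0=180°, θ1=0°]
uniquely the one of 16 2-step routes that fits.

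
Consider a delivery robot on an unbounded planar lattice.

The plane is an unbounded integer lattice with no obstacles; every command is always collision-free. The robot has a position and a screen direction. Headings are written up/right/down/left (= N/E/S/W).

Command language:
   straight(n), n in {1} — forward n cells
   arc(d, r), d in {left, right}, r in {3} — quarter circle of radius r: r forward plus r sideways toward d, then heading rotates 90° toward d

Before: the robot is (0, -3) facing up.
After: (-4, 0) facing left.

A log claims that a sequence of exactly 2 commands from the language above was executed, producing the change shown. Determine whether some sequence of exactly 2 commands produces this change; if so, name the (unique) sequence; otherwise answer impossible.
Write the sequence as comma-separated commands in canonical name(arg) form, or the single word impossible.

arc(left, 3), straight(1)

key: position moved to (-4,0) AND the heading swung to W — translation plus rotation needed
initial: (0, -3) facing up
[1] after arc(left, 3): (-3, 0) facing left
[2] after straight(1): (-4, 0) facing left
all 9 alternatives checked — unique.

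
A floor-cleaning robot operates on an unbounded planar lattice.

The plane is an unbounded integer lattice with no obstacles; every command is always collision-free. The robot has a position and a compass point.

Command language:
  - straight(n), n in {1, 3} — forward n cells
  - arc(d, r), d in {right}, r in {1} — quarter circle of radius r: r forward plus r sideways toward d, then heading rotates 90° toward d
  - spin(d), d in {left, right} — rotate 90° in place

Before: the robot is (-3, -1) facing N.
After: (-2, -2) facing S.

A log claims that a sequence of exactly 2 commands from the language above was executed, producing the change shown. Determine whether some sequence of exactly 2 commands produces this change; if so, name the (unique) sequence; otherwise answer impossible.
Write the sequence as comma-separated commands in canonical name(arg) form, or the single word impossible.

key: position moved to (-2,-2) AND the heading swung to S — translation plus rotation needed
t0: (-3, -1) facing N
t=1 spin(right) ⇒ (-3, -1) facing E
t=2 arc(right, 1) ⇒ (-2, -2) facing S
uniquely the one of 25 2-step routes that fits.

spin(right), arc(right, 1)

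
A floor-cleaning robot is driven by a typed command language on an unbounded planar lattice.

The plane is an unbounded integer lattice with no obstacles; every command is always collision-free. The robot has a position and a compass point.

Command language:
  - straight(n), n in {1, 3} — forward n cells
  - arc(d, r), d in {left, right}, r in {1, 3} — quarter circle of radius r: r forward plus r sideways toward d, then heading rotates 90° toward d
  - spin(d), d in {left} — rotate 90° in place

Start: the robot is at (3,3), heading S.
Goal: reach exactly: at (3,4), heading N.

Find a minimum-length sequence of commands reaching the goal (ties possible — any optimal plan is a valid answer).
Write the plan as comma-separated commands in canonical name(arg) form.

t0: at (3,3), heading S
step 1 (spin(left)): at (3,3), heading E
step 2 (spin(left)): at (3,3), heading N
step 3 (straight(1)): at (3,4), heading N
shorter routes all fall short; 3 is best.

spin(left), spin(left), straight(1)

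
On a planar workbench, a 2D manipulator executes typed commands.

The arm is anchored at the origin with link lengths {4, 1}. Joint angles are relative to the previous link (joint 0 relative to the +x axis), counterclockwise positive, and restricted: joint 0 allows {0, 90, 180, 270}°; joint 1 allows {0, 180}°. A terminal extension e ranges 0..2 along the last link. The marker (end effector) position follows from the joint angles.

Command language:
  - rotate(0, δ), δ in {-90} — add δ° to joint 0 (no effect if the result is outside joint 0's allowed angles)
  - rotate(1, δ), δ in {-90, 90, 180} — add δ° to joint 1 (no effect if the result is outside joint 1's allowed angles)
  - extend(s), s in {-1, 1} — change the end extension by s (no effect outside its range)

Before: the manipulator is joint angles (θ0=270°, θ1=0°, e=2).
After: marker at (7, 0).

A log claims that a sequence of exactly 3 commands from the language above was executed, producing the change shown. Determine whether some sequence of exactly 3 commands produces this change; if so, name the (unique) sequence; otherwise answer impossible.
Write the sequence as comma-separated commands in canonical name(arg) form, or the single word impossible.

initial: joint angles (θ0=270°, θ1=0°, e=2)
[1] after rotate(0, -90): joint angles (θ0=180°, θ1=0°, e=2)
[2] after rotate(0, -90): joint angles (θ0=90°, θ1=0°, e=2)
[3] after rotate(0, -90): joint angles (θ0=0°, θ1=0°, e=2)
uniquely the one of 216 3-step routes that fits.

rotate(0, -90), rotate(0, -90), rotate(0, -90)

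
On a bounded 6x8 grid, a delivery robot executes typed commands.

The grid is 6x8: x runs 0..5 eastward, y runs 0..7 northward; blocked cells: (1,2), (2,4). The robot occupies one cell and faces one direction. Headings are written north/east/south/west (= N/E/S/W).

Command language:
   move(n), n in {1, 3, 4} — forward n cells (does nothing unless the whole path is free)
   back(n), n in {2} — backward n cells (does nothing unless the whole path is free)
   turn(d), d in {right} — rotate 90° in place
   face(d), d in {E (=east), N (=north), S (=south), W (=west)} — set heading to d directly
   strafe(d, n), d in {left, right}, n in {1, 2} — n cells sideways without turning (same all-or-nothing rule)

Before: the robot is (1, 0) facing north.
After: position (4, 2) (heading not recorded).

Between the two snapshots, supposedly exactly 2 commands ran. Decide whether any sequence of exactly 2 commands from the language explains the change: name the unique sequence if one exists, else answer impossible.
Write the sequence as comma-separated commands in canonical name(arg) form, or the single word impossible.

impossible

checked all 2-command options: none fits.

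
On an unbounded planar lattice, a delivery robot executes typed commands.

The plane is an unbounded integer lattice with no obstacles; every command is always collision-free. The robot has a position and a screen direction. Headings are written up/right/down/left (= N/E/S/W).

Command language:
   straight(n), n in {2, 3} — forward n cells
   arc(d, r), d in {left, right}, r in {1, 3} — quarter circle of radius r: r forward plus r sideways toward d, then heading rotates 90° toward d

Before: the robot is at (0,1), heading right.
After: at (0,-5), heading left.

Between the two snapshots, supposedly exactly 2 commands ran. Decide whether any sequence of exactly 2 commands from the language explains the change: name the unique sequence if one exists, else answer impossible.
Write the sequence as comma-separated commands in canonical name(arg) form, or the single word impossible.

arc(right, 3), arc(right, 3)

key: cell and facing (now W) both changed — the 2 commands mix motion and turning
begin: at (0,1), heading right
t=1 arc(right, 3) ⇒ at (3,-2), heading down
t=2 arc(right, 3) ⇒ at (0,-5), heading left
no other 2-command option fits: unique.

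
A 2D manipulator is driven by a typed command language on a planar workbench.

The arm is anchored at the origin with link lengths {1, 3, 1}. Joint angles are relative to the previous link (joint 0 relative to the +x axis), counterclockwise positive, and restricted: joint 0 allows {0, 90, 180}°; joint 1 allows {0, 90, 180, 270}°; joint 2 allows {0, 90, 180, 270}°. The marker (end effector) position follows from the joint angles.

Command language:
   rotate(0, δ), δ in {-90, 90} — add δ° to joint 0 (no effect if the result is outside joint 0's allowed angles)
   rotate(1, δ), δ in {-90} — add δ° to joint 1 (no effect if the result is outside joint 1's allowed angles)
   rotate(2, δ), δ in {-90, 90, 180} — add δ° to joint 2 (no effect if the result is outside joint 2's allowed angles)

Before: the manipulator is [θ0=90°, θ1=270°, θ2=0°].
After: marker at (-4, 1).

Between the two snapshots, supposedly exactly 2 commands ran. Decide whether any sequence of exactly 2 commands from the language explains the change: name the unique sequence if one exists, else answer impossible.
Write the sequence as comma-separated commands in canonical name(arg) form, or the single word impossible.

rotate(1, -90), rotate(1, -90)

initial: [θ0=90°, θ1=270°, θ2=0°]
[1] after rotate(1, -90): [θ0=90°, θ1=180°, θ2=0°]
[2] after rotate(1, -90): [θ0=90°, θ1=90°, θ2=0°]
no other 2-command option fits: unique.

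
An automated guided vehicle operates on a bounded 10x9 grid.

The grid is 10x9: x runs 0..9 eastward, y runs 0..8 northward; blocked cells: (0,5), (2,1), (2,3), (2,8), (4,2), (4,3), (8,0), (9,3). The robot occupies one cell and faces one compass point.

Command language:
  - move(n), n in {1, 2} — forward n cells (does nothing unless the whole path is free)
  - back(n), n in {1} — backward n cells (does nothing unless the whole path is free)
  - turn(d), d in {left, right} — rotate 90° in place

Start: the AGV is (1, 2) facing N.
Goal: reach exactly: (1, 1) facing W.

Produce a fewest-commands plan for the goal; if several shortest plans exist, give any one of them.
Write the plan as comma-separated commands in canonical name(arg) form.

back(1), turn(left)

initial: (1, 2) facing N
1. back(1) → (1, 1) facing N
2. turn(left) → (1, 1) facing W
no 1-step plan works, so 2 is optimal.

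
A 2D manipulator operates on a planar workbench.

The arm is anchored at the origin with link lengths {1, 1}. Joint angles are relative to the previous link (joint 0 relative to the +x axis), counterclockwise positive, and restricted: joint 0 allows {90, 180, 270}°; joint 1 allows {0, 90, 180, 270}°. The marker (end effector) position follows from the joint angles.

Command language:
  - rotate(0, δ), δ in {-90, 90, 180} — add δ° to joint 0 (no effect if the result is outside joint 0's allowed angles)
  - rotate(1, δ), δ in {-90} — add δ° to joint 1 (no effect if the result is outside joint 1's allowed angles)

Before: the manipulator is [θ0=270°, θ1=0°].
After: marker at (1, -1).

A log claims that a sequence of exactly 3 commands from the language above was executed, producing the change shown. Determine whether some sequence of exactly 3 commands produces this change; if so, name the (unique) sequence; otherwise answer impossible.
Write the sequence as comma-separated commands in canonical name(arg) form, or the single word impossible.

start: [θ0=270°, θ1=0°]
[1] after rotate(1, -90): [θ0=270°, θ1=270°]
[2] after rotate(1, -90): [θ0=270°, θ1=180°]
[3] after rotate(1, -90): [θ0=270°, θ1=90°]
uniquely the one of 64 3-step routes that fits.

rotate(1, -90), rotate(1, -90), rotate(1, -90)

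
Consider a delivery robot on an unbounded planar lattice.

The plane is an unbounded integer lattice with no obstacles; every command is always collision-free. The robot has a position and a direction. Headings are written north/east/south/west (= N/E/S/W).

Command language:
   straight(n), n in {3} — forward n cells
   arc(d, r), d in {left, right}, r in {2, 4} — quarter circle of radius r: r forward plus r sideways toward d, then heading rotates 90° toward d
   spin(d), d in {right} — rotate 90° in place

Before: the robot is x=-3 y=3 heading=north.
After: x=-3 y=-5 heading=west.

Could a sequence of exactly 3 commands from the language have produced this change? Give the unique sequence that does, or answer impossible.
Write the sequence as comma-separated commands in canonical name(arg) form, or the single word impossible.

key: order matters: swapping spin(right) and arc(right, 4) lands elsewhere
t0: x=-3 y=3 heading=north
t=1 spin(right) ⇒ x=-3 y=3 heading=east
t=2 arc(right, 4) ⇒ x=1 y=-1 heading=south
t=3 arc(right, 4) ⇒ x=-3 y=-5 heading=west
all 216 alternatives checked — unique.

spin(right), arc(right, 4), arc(right, 4)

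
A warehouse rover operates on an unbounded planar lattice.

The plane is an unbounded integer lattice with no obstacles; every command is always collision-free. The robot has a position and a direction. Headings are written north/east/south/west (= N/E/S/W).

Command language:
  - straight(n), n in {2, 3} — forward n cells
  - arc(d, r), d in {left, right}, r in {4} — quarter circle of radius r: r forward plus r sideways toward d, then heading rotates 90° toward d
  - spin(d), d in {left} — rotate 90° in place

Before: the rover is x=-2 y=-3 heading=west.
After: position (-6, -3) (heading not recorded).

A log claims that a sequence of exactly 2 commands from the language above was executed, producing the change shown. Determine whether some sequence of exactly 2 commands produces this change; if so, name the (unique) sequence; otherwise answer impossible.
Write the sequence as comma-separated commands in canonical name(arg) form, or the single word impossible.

straight(2), straight(2)

begin: x=-2 y=-3 heading=west
t=1 straight(2) ⇒ x=-4 y=-3 heading=west
t=2 straight(2) ⇒ x=-6 y=-3 heading=west
no rival 2-sequence matches.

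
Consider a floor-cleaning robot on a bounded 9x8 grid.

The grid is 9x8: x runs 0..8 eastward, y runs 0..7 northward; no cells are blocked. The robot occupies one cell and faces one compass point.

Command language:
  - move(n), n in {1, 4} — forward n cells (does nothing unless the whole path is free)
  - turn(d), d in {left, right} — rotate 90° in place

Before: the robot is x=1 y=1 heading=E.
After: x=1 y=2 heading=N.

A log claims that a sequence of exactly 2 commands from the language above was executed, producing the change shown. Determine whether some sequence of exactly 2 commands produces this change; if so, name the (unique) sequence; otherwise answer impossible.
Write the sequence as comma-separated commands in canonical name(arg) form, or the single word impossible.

turn(left), move(1)

key: order matters: swapping turn(left) and move(1) lands elsewhere
from: x=1 y=1 heading=E
t=1 turn(left) ⇒ x=1 y=1 heading=N
t=2 move(1) ⇒ x=1 y=2 heading=N
no other 2-command option fits: unique.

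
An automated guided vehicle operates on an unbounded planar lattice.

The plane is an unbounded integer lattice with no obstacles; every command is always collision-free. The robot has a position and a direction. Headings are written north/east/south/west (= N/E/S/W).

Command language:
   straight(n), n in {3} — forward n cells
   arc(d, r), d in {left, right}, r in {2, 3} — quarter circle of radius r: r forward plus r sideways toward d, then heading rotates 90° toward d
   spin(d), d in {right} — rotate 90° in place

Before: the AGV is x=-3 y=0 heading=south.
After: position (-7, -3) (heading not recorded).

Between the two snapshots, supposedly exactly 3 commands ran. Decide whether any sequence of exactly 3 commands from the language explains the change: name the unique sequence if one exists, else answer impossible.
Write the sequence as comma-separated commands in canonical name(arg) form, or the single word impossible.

straight(3), arc(right, 2), arc(right, 2)

key: order matters: swapping straight(3) and arc(right, 2) lands elsewhere
from: x=-3 y=0 heading=south
step 1 (straight(3)): x=-3 y=-3 heading=south
step 2 (arc(right, 2)): x=-5 y=-5 heading=west
step 3 (arc(right, 2)): x=-7 y=-3 heading=north
uniquely the one of 216 3-step routes that fits.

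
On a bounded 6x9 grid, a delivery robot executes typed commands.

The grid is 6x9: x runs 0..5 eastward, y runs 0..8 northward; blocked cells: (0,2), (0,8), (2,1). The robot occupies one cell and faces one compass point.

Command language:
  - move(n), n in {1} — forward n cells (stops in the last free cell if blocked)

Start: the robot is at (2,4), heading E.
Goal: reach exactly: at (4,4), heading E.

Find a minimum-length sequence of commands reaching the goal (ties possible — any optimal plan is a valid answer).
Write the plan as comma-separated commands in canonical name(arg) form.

begin: at (2,4), heading E
1. move(1) → at (3,4), heading E
2. move(1) → at (4,4), heading E
shorter routes all fall short; 2 is best.

move(1), move(1)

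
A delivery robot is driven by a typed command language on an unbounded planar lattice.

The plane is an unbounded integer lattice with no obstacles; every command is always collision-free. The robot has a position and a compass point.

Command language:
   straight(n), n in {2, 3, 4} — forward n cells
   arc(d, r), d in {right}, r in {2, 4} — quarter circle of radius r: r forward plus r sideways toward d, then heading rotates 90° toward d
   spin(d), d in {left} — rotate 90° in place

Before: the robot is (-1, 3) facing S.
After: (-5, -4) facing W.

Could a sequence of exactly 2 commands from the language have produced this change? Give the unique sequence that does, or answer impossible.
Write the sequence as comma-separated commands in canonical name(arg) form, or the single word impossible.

straight(3), arc(right, 4)

key: running arc(right, 4) before straight(3) would end elsewhere — order is forced
initial: (-1, 3) facing S
step 1 (straight(3)): (-1, 0) facing S
step 2 (arc(right, 4)): (-5, -4) facing W
no other 2-command option fits: unique.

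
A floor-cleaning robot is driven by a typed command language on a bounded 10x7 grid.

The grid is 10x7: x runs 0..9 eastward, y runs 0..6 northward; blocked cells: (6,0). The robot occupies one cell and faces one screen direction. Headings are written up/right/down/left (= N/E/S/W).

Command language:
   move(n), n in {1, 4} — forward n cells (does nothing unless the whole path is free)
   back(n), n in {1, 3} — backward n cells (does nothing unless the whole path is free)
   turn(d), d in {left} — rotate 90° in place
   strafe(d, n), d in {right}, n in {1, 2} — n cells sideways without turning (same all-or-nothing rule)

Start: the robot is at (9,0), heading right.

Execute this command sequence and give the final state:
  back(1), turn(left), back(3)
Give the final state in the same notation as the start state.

initial: at (9,0), heading right
t=1 back(1) ⇒ at (8,0), heading right
t=2 turn(left) ⇒ at (8,0), heading up
t=3 back(3) ⇒ at (8,0), heading up

at (8,0), heading up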